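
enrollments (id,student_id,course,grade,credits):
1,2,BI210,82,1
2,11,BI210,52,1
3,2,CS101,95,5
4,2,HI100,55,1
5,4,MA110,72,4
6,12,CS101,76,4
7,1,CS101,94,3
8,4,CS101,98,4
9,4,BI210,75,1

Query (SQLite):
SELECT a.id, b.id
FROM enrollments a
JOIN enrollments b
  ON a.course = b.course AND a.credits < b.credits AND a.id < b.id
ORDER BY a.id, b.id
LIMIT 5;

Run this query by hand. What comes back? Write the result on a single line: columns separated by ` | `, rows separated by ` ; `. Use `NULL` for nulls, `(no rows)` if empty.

Pairs (a,b) with same course, a.credits < b.credits, a.id < b.id.
course groups: BI210:{1,2,9} CS101:{3,6,7,8} HI100:{4} MA110:{5}
Ordered by (a.id, b.id); first 5.

7 | 8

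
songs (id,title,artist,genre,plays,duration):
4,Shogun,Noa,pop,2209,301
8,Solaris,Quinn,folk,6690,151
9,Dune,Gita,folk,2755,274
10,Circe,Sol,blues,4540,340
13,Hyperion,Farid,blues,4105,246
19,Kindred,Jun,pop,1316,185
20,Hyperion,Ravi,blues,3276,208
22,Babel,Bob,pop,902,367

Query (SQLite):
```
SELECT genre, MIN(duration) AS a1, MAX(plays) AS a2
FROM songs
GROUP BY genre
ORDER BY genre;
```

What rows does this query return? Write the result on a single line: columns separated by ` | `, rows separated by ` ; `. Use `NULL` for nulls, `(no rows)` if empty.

blues | 208 | 4540 ; folk | 151 | 6690 ; pop | 185 | 2209

Group songs by genre.
Per group compute: MIN(duration), MAX(plays).
  blues: ids {10, 13, 20} → MIN(duration)=208, MAX(plays)=4540
  folk: ids {8, 9} → MIN(duration)=151, MAX(plays)=6690
  pop: ids {4, 19, 22} → MIN(duration)=185, MAX(plays)=2209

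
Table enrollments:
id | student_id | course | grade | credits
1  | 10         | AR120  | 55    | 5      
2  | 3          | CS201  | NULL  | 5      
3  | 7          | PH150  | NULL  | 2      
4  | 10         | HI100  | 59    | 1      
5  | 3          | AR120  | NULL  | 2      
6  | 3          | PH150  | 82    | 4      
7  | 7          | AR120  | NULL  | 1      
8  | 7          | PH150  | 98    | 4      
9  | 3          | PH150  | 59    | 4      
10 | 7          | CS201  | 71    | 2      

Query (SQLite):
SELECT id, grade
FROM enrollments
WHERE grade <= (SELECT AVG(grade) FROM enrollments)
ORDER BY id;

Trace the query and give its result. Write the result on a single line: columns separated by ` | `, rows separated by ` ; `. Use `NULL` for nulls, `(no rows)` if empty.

Scalar subquery: AVG(grade) over all enrollments rows = 70.666667 (≈; comparison uses full precision).
Keep rows where grade <= that value.

1 | 55 ; 4 | 59 ; 9 | 59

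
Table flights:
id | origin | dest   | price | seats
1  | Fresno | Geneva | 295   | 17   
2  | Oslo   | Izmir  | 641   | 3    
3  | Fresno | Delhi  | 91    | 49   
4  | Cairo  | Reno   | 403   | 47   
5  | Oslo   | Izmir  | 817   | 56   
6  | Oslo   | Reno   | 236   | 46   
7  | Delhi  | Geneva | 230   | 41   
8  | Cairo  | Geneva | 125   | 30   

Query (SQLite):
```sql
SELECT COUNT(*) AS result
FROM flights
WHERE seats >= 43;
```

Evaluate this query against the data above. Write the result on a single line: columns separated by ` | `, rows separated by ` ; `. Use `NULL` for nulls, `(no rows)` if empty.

4

Rows where seats >= 43 → seats values: [49, 47, 56, 46].
COUNT(*) counts rows → 4.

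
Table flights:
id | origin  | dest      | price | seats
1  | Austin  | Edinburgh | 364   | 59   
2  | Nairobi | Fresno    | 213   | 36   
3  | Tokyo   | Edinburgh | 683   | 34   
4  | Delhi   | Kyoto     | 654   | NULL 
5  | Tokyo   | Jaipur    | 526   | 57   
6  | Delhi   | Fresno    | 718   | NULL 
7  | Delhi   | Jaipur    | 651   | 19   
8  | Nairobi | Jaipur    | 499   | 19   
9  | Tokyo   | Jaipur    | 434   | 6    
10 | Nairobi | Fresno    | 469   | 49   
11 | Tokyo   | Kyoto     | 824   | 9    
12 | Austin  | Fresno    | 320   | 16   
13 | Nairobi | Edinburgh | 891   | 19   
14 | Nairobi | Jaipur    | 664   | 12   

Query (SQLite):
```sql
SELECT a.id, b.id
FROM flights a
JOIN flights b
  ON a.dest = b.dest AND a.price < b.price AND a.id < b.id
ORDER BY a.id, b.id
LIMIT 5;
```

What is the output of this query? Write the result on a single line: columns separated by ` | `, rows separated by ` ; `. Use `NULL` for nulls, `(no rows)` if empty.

Pairs (a,b) with same dest, a.price < b.price, a.id < b.id.
dest groups: Edinburgh:{1,3,13} Fresno:{2,6,10,12} Jaipur:{5,7,8,9,14} Kyoto:{4,11}
Ordered by (a.id, b.id); first 5.

1 | 3 ; 1 | 13 ; 2 | 6 ; 2 | 10 ; 2 | 12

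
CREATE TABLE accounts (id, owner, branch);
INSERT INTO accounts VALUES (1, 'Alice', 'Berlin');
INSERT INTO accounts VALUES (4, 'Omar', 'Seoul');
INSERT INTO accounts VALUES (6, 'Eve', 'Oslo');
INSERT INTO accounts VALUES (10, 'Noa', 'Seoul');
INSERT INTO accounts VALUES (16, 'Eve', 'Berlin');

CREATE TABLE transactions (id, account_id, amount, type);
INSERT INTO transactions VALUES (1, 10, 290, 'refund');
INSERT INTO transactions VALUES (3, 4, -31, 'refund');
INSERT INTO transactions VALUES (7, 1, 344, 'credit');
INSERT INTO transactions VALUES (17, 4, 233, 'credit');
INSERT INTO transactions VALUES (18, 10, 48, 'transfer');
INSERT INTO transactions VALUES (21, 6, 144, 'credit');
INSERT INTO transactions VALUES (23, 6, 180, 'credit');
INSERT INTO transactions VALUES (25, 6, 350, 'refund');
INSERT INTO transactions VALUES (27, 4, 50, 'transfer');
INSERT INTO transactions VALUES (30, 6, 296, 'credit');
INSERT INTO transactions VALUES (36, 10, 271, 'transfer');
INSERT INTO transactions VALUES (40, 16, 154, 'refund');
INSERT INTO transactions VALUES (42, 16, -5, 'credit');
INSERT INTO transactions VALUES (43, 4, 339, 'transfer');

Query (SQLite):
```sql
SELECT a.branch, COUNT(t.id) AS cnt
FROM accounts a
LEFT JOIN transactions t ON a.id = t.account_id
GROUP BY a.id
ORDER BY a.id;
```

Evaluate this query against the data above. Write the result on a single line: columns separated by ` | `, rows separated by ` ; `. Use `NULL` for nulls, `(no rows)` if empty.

LEFT JOIN keeps every accounts row; unmatched ones get NULL for transactions columns.
Group by accounts.id and compute COUNT(t.id). COUNT(col) of an all-NULL group is 0.
  1: ids {7} → COUNT(t.id)=1
  4: ids {3, 17, 27, 43} → COUNT(t.id)=4
  6: ids {21, 23, 25, 30} → COUNT(t.id)=4
  10: ids {1, 18, 36} → COUNT(t.id)=3
  16: ids {40, 42} → COUNT(t.id)=2

Berlin | 1 ; Seoul | 4 ; Oslo | 4 ; Seoul | 3 ; Berlin | 2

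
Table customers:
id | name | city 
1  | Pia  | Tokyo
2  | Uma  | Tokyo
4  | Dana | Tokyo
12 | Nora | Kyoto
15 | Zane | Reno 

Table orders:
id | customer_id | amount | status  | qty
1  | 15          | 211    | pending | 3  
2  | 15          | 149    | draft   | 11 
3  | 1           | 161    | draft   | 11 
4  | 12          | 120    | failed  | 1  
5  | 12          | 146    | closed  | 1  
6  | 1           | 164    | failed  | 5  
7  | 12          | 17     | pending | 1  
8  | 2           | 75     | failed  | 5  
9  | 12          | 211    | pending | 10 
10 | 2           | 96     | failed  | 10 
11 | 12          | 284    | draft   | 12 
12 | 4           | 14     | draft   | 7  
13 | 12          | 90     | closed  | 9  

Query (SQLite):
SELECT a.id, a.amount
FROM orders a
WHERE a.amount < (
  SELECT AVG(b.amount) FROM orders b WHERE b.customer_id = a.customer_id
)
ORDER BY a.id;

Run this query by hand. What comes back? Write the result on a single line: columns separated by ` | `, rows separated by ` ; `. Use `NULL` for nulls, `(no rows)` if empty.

For each orders row a, compute AVG(amount) over rows sharing a.customer_id.
Keep row a if a.amount < that per-group AVG.
  customer_id=1: AVG(amount) = 162.5
  customer_id=2: AVG(amount) = 85.5
  customer_id=4: AVG(amount) = 14.0
  customer_id=12: AVG(amount) = 144.666667
  customer_id=15: AVG(amount) = 180.0

2 | 149 ; 3 | 161 ; 4 | 120 ; 7 | 17 ; 8 | 75 ; 13 | 90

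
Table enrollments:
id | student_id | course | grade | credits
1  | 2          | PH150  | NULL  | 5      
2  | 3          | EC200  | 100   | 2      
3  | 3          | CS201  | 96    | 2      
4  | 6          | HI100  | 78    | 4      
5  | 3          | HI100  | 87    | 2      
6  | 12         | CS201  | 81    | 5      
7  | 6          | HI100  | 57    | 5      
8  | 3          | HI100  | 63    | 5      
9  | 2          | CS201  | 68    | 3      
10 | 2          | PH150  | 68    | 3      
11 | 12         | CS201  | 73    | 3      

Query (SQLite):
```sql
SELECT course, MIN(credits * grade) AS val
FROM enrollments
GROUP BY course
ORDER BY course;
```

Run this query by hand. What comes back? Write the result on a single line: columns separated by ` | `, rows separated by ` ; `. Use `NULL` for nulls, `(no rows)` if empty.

CS201 | 192 ; EC200 | 200 ; HI100 | 174 ; PH150 | 204

For each row compute credits * grade.
Group by course; take MIN of the expression per group.
  CS201: ids {3, 6, 9, 11} → MIN(credits * grade)=192
  EC200: ids {2} → MIN(credits * grade)=200
  HI100: ids {4, 5, 7, 8} → MIN(credits * grade)=174
  PH150: ids {1, 10} → MIN(credits * grade)=204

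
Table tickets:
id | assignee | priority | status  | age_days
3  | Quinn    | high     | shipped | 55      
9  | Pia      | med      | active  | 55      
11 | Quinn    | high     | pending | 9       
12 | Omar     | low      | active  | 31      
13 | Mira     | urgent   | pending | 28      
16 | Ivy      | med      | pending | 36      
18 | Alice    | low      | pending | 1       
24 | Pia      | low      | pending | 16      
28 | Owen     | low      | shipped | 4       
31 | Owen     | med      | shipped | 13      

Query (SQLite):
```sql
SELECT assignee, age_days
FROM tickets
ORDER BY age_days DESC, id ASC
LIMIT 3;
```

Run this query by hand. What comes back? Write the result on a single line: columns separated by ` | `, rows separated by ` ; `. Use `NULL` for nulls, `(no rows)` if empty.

Sort by age_days desc, tiebreak id asc: (55, id=3), (55, id=9), (36, id=16), (31, id=12), (28, id=13), (16, id=24) …. Take first 3.

Quinn | 55 ; Pia | 55 ; Ivy | 36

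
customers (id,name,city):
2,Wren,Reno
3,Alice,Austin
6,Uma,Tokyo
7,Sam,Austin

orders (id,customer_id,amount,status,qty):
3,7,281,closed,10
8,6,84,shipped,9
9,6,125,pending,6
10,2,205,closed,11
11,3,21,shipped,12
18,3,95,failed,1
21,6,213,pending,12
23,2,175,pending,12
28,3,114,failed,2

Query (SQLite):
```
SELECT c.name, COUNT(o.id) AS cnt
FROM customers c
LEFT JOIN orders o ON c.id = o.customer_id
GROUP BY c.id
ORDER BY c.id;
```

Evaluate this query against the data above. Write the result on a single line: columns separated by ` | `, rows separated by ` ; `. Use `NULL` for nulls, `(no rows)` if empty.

LEFT JOIN keeps every customers row; unmatched ones get NULL for orders columns.
Group by customers.id and compute COUNT(o.id). COUNT(col) of an all-NULL group is 0.
  2: ids {10, 23} → COUNT(o.id)=2
  3: ids {11, 18, 28} → COUNT(o.id)=3
  6: ids {8, 9, 21} → COUNT(o.id)=3
  7: ids {3} → COUNT(o.id)=1

Wren | 2 ; Alice | 3 ; Uma | 3 ; Sam | 1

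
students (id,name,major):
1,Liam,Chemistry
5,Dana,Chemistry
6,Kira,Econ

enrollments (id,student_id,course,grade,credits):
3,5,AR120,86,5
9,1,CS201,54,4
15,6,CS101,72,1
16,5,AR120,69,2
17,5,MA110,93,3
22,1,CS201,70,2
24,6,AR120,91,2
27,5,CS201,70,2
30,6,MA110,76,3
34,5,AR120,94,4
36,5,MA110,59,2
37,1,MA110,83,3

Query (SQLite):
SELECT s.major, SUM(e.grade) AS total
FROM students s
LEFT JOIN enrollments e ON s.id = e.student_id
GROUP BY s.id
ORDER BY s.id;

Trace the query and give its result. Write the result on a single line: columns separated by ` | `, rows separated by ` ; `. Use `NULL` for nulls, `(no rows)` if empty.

Chemistry | 207 ; Chemistry | 471 ; Econ | 239

LEFT JOIN keeps every students row; unmatched ones get NULL for enrollments columns.
Group by students.id and compute SUM(e.grade). SUM over an all-NULL group is NULL.
  1: ids {9, 22, 37} → SUM(e.grade)=207
  5: ids {3, 16, 17, 27, 34, 36} → SUM(e.grade)=471
  6: ids {15, 24, 30} → SUM(e.grade)=239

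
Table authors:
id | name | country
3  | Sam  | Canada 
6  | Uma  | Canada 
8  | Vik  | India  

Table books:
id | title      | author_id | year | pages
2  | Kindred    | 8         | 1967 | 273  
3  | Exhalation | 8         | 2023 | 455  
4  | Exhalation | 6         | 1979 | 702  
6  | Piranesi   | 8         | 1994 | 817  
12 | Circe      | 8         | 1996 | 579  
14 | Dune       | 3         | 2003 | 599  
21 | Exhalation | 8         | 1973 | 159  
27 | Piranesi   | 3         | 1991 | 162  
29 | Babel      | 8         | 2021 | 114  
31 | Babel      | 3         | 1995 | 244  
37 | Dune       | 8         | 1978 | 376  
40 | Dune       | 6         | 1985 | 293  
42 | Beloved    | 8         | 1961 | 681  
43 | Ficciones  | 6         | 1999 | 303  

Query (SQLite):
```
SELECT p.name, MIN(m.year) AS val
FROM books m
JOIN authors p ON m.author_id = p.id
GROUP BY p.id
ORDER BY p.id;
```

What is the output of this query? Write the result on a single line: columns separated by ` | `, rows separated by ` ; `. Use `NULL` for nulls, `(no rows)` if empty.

Join each books row to its authors via author_id.
Group joined rows by authors.id; compute MIN(m.year) per group.
  3: ids {14, 27, 31} → MIN(m.year)=1991
  6: ids {4, 40, 43} → MIN(m.year)=1979
  8: ids {2, 3, 6, 12, 21, 29, 37, 42} → MIN(m.year)=1961

Sam | 1991 ; Uma | 1979 ; Vik | 1961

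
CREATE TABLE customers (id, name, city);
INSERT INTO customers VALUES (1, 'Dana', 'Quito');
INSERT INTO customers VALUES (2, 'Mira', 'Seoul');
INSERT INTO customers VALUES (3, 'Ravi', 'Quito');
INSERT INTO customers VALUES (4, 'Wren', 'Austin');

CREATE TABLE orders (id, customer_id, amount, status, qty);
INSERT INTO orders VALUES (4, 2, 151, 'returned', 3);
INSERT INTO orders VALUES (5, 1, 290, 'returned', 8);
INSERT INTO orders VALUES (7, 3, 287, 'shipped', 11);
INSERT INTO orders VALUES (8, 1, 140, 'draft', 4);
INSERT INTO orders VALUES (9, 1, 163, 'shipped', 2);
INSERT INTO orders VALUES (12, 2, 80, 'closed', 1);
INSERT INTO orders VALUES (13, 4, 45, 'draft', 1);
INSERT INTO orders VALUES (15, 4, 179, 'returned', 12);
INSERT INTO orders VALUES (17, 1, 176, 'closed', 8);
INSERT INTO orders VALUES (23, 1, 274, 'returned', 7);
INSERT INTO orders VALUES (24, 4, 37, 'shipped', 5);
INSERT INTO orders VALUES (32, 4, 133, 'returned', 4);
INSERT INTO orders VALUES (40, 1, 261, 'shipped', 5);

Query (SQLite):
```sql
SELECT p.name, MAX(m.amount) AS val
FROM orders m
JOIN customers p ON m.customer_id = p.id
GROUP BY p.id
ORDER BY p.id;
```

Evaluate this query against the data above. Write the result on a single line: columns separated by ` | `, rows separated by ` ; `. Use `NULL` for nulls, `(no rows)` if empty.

Dana | 290 ; Mira | 151 ; Ravi | 287 ; Wren | 179

Join each orders row to its customers via customer_id.
Group joined rows by customers.id; compute MAX(m.amount) per group.
  1: ids {5, 8, 9, 17, 23, 40} → MAX(m.amount)=290
  2: ids {4, 12} → MAX(m.amount)=151
  3: ids {7} → MAX(m.amount)=287
  4: ids {13, 15, 24, 32} → MAX(m.amount)=179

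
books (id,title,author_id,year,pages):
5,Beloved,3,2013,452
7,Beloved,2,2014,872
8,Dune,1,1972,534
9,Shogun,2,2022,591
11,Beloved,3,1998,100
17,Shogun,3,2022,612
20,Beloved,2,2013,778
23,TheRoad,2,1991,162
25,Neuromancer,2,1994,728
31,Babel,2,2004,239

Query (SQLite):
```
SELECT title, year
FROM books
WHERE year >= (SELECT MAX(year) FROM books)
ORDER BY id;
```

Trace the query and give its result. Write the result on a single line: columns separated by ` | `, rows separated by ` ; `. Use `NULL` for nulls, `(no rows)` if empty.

Shogun | 2022 ; Shogun | 2022

Scalar subquery: MAX(year) over all books rows = 2022.
Keep rows where year >= that value.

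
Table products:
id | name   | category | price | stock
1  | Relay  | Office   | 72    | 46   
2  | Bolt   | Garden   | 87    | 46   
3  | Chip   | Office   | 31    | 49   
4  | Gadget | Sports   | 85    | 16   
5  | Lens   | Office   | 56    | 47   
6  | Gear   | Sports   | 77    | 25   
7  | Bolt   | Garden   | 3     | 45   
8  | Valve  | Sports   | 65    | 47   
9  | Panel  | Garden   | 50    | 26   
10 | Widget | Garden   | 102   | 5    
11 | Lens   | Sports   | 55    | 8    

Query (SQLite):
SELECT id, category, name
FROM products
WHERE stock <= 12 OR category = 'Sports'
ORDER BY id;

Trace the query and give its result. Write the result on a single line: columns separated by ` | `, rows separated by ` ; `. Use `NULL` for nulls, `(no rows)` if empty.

4 | Sports | Gadget ; 6 | Sports | Gear ; 8 | Sports | Valve ; 10 | Garden | Widget ; 11 | Sports | Lens

stock <= 12: ids {10, 11}
category = 'Sports': ids {4, 6, 8, 11}
Combine with OR.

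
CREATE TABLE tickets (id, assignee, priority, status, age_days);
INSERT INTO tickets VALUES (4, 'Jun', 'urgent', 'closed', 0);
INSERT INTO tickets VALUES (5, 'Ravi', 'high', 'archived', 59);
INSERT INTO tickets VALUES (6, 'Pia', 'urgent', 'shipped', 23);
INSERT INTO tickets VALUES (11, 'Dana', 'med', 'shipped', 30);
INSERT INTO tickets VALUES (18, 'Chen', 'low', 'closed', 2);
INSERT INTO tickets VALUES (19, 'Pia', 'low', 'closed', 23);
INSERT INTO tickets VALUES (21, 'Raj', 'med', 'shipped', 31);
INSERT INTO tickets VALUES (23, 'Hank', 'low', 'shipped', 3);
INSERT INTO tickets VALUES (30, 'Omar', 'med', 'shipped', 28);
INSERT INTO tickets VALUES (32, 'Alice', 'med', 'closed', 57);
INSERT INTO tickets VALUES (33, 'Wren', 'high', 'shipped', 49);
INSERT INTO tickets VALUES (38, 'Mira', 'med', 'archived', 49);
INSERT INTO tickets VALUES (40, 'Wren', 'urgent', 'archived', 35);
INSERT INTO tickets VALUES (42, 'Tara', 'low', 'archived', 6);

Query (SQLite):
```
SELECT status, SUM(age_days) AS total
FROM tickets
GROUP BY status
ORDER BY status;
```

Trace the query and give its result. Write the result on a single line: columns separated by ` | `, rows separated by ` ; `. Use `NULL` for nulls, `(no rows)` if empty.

Partition tickets by status; compute SUM(age_days) within each group.
  archived: ids {5, 38, 40, 42} → SUM(age_days)=149
  closed: ids {4, 18, 19, 32} → SUM(age_days)=82
  shipped: ids {6, 11, 21, 23, 30, 33} → SUM(age_days)=164

archived | 149 ; closed | 82 ; shipped | 164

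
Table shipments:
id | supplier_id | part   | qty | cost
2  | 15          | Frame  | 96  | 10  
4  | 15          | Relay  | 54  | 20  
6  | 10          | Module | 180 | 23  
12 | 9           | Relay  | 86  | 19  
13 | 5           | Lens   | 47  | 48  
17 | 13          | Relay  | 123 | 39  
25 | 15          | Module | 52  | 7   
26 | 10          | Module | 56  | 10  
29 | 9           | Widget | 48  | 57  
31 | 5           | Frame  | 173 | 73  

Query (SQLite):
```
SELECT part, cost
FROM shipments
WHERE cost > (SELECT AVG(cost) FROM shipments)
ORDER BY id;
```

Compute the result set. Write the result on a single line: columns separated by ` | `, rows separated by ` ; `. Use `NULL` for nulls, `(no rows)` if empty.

Scalar subquery: AVG(cost) over all shipments rows = 30.6.
Keep rows where cost > that value.

Lens | 48 ; Relay | 39 ; Widget | 57 ; Frame | 73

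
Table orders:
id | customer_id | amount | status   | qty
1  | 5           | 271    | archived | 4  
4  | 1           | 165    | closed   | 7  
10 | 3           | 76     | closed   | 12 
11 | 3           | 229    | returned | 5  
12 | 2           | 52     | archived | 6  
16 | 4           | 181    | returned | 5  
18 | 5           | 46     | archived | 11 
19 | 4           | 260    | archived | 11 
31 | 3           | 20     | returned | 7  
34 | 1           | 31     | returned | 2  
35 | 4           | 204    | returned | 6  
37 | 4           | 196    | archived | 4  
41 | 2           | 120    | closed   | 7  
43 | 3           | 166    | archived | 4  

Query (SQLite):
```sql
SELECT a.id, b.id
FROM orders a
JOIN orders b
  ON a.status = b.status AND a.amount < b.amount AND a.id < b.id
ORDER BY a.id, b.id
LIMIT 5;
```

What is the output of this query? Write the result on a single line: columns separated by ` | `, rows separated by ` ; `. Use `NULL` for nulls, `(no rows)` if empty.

10 | 41 ; 12 | 19 ; 12 | 37 ; 12 | 43 ; 16 | 35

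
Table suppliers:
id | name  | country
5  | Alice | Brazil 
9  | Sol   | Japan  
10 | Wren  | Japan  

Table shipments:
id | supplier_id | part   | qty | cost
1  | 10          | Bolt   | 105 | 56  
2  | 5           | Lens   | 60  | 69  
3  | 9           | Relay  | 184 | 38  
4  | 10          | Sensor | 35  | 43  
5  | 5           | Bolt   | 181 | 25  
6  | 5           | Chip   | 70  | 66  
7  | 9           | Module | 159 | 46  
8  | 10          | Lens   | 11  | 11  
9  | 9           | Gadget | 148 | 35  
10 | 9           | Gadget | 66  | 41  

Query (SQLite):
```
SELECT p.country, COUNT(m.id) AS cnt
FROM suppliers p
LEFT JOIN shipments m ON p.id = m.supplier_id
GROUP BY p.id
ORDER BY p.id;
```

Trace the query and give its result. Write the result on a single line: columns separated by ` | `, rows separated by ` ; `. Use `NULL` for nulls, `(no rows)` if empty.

LEFT JOIN keeps every suppliers row; unmatched ones get NULL for shipments columns.
Group by suppliers.id and compute COUNT(m.id). COUNT(col) of an all-NULL group is 0.
  5: ids {2, 5, 6} → COUNT(m.id)=3
  9: ids {3, 7, 9, 10} → COUNT(m.id)=4
  10: ids {1, 4, 8} → COUNT(m.id)=3

Brazil | 3 ; Japan | 4 ; Japan | 3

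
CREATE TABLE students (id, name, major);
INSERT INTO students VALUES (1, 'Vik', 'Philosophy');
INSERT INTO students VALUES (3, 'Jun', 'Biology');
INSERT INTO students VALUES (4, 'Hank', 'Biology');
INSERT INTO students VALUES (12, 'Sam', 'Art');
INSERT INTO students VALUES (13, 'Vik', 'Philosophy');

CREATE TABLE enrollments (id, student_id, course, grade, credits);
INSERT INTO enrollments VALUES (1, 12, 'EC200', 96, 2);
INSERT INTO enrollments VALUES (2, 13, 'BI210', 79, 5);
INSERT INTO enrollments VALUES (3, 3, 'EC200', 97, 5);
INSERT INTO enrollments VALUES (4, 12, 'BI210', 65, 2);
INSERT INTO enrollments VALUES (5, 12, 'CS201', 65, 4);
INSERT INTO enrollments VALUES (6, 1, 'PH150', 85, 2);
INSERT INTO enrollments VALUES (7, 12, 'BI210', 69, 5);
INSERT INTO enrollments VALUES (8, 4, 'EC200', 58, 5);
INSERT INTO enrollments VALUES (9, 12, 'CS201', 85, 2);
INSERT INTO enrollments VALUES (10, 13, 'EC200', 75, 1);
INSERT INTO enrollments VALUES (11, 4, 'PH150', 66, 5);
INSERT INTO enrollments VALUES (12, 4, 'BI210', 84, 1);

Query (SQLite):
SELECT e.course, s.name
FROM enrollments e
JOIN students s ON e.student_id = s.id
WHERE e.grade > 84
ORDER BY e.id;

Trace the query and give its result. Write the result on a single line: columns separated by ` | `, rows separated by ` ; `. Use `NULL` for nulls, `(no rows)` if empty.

Each enrollments row matches the students row where student_id = students.id.
Then keep rows with e.grade > 84.

EC200 | Sam ; EC200 | Jun ; PH150 | Vik ; CS201 | Sam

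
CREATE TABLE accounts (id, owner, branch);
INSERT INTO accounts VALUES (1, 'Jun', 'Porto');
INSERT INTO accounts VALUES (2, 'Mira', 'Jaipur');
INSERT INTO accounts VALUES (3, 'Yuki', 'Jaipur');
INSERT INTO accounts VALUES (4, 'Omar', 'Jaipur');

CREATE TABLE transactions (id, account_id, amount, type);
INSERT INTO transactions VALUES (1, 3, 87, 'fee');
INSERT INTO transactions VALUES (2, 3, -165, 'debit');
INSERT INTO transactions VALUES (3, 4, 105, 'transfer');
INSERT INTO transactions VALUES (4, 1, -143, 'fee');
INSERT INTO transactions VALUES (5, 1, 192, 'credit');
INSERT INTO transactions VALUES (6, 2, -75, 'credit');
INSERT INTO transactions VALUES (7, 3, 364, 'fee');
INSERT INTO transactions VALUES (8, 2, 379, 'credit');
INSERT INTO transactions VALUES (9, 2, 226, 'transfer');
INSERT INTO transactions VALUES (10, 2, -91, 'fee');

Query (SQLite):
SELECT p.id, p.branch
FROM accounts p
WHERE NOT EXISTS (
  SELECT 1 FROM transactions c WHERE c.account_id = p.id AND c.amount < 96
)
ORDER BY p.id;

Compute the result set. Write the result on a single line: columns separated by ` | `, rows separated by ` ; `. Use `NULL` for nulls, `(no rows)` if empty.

For each accounts row, check whether any transactions with matching account_id has amount < 96.
Keep rows where that is false.

4 | Jaipur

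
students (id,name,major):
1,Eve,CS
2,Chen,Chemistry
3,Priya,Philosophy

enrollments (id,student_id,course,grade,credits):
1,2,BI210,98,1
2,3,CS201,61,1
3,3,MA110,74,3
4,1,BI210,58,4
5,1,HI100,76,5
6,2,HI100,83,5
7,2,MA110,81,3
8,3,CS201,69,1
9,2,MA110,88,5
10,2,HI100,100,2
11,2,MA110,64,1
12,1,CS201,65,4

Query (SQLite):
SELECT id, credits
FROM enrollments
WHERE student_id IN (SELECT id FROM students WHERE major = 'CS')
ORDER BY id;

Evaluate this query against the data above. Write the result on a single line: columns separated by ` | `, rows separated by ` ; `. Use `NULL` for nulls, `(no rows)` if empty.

4 | 4 ; 5 | 5 ; 12 | 4

Inner query: students.id where major = 'CS'.
Outer: keep enrollments rows whose student_id is in that set.
Inner query → {1}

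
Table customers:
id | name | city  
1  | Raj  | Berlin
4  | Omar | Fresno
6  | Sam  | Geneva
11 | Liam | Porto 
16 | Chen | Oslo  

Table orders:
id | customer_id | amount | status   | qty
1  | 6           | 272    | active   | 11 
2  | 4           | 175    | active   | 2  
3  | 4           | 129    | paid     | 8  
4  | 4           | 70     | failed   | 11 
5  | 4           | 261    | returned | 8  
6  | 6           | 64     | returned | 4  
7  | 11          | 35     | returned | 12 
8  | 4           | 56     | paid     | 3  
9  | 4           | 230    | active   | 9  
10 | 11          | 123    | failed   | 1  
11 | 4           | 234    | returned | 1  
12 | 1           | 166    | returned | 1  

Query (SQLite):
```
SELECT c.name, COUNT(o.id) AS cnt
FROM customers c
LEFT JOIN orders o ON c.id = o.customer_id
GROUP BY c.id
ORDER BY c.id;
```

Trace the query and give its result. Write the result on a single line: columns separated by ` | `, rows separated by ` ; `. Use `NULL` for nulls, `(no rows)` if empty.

Raj | 1 ; Omar | 7 ; Sam | 2 ; Liam | 2 ; Chen | 0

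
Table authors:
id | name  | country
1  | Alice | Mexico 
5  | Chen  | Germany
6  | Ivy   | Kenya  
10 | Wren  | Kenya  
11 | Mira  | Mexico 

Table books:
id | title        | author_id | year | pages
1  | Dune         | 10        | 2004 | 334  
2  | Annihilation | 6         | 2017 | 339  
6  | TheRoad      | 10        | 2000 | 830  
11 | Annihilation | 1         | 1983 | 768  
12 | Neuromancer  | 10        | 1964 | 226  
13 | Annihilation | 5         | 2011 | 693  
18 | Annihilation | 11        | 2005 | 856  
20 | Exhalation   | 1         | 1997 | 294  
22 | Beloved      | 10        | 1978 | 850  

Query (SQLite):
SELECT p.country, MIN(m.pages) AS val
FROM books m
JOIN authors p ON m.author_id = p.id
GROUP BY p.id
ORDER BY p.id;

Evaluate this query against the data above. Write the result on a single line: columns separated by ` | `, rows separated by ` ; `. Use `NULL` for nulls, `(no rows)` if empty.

Join each books row to its authors via author_id.
Group joined rows by authors.id; compute MIN(m.pages) per group.
  1: ids {11, 20} → MIN(m.pages)=294
  5: ids {13} → MIN(m.pages)=693
  6: ids {2} → MIN(m.pages)=339
  10: ids {1, 6, 12, 22} → MIN(m.pages)=226
  11: ids {18} → MIN(m.pages)=856

Mexico | 294 ; Germany | 693 ; Kenya | 339 ; Kenya | 226 ; Mexico | 856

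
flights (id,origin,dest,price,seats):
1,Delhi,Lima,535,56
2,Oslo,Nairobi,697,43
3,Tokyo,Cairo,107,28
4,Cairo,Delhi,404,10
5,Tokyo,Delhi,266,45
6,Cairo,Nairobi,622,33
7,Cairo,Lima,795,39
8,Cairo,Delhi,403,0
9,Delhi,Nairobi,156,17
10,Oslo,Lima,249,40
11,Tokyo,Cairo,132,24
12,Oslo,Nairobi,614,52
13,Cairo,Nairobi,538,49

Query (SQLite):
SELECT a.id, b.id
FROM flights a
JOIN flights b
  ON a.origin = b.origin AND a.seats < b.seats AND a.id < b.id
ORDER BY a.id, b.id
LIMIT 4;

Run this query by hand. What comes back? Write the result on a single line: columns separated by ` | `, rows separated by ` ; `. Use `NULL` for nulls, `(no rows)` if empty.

2 | 12 ; 3 | 5 ; 4 | 6 ; 4 | 7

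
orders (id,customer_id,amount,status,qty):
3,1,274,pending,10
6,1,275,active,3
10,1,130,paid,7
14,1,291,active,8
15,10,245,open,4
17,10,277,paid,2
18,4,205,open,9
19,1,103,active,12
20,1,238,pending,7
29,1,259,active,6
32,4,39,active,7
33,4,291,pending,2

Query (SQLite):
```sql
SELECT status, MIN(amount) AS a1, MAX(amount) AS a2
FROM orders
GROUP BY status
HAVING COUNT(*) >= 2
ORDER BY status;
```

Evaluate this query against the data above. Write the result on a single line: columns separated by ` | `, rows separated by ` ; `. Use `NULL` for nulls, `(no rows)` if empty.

Group orders by status.
Per group compute: MIN(amount), MAX(amount).
HAVING: drop groups with fewer than 2 rows.
  active: ids {6, 14, 19, 29, 32} → MIN(amount)=39, MAX(amount)=291
  open: ids {15, 18} → MIN(amount)=205, MAX(amount)=245
  paid: ids {10, 17} → MIN(amount)=130, MAX(amount)=277
  pending: ids {3, 20, 33} → MIN(amount)=238, MAX(amount)=291

active | 39 | 291 ; open | 205 | 245 ; paid | 130 | 277 ; pending | 238 | 291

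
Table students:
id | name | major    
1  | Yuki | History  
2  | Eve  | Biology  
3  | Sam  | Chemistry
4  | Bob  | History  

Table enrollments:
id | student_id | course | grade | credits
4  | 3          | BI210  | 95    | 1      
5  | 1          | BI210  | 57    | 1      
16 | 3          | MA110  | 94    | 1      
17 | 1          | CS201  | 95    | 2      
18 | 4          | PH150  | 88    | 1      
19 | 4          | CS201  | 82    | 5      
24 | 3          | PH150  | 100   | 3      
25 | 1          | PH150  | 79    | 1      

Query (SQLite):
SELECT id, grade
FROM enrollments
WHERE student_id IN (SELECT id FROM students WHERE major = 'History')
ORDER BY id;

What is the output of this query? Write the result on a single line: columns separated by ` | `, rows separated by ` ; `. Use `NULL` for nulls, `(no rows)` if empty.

5 | 57 ; 17 | 95 ; 18 | 88 ; 19 | 82 ; 25 | 79

Inner query: students.id where major = 'History'.
Outer: keep enrollments rows whose student_id is in that set.
Inner query → {1, 4}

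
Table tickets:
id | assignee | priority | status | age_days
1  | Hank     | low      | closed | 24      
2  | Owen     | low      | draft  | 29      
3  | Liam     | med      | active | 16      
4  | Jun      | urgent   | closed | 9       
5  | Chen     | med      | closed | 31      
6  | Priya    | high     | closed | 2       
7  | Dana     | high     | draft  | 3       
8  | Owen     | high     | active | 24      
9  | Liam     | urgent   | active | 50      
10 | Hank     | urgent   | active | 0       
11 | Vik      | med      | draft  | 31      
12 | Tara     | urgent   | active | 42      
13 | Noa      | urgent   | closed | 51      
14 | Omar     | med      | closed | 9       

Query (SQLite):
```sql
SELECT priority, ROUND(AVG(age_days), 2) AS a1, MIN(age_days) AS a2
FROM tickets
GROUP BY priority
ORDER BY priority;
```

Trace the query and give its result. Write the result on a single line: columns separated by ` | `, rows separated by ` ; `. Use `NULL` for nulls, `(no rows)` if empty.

Group tickets by priority.
Per group compute: ROUND(AVG(age_days), 2), MIN(age_days).
  high: ids {6, 7, 8} → ROUND(AVG(age_days), 2)=9.67, MIN(age_days)=2
  low: ids {1, 2} → ROUND(AVG(age_days), 2)=26.5, MIN(age_days)=24
  med: ids {3, 5, 11, 14} → ROUND(AVG(age_days), 2)=21.75, MIN(age_days)=9
  urgent: ids {4, 9, 10, 12, 13} → ROUND(AVG(age_days), 2)=30.4, MIN(age_days)=0

high | 9.67 | 2 ; low | 26.5 | 24 ; med | 21.75 | 9 ; urgent | 30.4 | 0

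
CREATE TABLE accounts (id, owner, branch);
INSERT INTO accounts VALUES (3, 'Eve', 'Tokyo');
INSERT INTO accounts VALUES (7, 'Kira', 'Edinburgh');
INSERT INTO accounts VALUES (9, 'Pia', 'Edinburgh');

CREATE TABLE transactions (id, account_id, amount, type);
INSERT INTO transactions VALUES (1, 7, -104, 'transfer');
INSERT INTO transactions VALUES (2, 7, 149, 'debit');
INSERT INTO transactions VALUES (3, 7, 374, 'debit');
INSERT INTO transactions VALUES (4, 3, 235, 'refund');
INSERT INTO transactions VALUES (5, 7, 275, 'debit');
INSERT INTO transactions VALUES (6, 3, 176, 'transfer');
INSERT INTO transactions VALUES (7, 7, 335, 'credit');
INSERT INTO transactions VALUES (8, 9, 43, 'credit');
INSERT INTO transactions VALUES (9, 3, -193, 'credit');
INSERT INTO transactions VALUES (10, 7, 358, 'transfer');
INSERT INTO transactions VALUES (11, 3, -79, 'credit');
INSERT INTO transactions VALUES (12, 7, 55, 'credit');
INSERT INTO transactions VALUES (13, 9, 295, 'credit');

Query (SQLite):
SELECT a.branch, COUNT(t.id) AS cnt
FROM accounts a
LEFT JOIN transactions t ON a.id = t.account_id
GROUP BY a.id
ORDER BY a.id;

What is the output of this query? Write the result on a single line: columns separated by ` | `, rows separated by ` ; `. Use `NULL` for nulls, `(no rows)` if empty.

Tokyo | 4 ; Edinburgh | 7 ; Edinburgh | 2

LEFT JOIN keeps every accounts row; unmatched ones get NULL for transactions columns.
Group by accounts.id and compute COUNT(t.id). COUNT(col) of an all-NULL group is 0.
  3: ids {4, 6, 9, 11} → COUNT(t.id)=4
  7: ids {1, 2, 3, 5, 7, 10, 12} → COUNT(t.id)=7
  9: ids {8, 13} → COUNT(t.id)=2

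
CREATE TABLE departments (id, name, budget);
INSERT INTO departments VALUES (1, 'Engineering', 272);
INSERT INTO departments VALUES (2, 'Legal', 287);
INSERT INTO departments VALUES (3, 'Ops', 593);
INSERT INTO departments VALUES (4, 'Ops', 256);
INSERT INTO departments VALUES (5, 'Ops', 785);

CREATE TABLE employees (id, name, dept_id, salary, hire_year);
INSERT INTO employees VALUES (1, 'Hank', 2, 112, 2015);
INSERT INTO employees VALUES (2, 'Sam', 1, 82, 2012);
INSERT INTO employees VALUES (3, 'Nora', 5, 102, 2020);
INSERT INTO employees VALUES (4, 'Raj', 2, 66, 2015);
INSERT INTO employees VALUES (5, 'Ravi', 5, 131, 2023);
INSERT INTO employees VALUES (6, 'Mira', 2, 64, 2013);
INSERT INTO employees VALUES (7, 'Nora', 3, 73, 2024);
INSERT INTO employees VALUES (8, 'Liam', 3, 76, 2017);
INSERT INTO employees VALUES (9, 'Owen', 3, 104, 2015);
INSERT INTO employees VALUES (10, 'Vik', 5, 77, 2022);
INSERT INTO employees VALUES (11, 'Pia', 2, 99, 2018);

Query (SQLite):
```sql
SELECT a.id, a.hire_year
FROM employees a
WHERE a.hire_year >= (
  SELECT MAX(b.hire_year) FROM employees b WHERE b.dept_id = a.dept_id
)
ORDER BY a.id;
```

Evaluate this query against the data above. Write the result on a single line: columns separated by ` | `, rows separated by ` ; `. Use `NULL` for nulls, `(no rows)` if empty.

2 | 2012 ; 5 | 2023 ; 7 | 2024 ; 11 | 2018

For each employees row a, compute MAX(hire_year) over rows sharing a.dept_id.
Keep row a if a.hire_year >= that per-group MAX.
  dept_id=1: MAX(hire_year) = 2012
  dept_id=2: MAX(hire_year) = 2018
  dept_id=3: MAX(hire_year) = 2024
  dept_id=5: MAX(hire_year) = 2023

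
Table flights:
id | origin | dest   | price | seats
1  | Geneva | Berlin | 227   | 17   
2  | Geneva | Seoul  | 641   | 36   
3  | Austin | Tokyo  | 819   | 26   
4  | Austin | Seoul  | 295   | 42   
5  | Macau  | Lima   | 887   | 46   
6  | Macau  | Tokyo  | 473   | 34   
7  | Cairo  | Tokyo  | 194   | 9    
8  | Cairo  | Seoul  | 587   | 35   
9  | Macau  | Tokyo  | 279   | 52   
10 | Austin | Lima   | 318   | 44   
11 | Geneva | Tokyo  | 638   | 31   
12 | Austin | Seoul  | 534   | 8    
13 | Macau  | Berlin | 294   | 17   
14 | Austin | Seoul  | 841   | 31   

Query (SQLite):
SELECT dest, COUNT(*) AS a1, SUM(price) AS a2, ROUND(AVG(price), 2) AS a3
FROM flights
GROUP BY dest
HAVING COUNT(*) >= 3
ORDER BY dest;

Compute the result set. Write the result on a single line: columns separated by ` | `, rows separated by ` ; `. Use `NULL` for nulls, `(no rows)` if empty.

Seoul | 5 | 2898 | 579.6 ; Tokyo | 5 | 2403 | 480.6

Group flights by dest.
Per group compute: COUNT(*), SUM(price), ROUND(AVG(price), 2).
HAVING: drop groups with fewer than 3 rows.
  Berlin: ids {1, 13} → COUNT(*)=2, SUM(price)=521, ROUND(AVG(price), 2)=260.5
  Lima: ids {5, 10} → COUNT(*)=2, SUM(price)=1205, ROUND(AVG(price), 2)=602.5
  Seoul: ids {2, 4, 8, 12, 14} → COUNT(*)=5, SUM(price)=2898, ROUND(AVG(price), 2)=579.6
  Tokyo: ids {3, 6, 7, 9, 11} → COUNT(*)=5, SUM(price)=2403, ROUND(AVG(price), 2)=480.6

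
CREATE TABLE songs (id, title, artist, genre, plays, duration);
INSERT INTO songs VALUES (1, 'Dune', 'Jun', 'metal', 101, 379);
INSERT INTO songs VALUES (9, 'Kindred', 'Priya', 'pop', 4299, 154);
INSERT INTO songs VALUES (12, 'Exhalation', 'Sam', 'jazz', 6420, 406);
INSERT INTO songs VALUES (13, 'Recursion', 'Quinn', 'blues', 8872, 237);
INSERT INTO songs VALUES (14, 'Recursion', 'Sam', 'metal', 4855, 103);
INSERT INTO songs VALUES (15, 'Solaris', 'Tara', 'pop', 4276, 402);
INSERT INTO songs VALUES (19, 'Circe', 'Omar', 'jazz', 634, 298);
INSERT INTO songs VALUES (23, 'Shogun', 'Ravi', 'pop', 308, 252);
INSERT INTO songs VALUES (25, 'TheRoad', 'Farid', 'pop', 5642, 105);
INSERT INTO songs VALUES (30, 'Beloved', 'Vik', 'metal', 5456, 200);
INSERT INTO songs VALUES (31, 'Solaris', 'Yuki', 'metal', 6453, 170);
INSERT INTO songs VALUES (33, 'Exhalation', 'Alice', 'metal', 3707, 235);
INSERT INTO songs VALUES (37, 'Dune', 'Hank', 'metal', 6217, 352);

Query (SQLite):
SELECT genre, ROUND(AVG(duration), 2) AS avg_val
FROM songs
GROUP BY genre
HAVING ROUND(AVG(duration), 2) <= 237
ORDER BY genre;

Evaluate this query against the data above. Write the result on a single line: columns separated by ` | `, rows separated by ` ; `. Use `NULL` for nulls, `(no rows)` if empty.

Partition songs by genre; compute ROUND(AVG(duration), 2) within each group.
HAVING: keep groups where ROUND(AVG(duration), 2) <= 237.
  blues: ids {13} → ROUND(AVG(duration), 2)=237
  jazz: ids {12, 19} → ROUND(AVG(duration), 2)=352
  metal: ids {1, 14, 30, 31, 33, 37} → ROUND(AVG(duration), 2)=239.83
  pop: ids {9, 15, 23, 25} → ROUND(AVG(duration), 2)=228.25

blues | 237 ; pop | 228.25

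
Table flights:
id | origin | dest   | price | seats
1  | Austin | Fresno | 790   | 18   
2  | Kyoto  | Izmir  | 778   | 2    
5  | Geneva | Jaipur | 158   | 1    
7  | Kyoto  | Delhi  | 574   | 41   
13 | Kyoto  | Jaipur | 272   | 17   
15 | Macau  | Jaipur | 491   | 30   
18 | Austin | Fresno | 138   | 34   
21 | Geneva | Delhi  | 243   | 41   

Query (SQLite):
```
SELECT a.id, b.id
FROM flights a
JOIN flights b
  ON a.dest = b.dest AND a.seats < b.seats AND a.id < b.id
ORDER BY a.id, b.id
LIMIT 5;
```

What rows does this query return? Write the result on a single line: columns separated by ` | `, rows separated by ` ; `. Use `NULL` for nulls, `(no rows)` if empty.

Pairs (a,b) with same dest, a.seats < b.seats, a.id < b.id.
dest groups: Delhi:{7,21} Fresno:{1,18} Izmir:{2} Jaipur:{5,13,15}
Ordered by (a.id, b.id); first 5.

1 | 18 ; 5 | 13 ; 5 | 15 ; 13 | 15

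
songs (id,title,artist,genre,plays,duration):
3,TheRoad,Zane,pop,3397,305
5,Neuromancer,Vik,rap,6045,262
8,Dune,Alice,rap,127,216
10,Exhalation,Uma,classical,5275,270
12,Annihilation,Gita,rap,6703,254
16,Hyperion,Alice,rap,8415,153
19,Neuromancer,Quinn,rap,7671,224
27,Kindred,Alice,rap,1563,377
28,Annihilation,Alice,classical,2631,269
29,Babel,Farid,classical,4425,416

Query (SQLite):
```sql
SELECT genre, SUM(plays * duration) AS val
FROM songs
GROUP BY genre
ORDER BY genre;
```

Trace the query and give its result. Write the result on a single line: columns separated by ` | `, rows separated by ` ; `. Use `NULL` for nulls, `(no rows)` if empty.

classical | 3972789 ; pop | 1036085 ; rap | 6908834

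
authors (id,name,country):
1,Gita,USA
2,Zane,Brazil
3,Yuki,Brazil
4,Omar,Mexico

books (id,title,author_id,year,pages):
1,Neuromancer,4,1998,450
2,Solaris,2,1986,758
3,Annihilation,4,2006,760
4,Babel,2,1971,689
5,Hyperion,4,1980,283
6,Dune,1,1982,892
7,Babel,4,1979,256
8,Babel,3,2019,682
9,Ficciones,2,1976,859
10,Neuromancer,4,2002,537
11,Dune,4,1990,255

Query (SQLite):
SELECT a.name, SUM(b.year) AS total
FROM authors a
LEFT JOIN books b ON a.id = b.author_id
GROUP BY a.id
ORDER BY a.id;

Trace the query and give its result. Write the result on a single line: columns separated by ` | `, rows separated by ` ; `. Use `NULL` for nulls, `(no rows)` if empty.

Gita | 1982 ; Zane | 5933 ; Yuki | 2019 ; Omar | 11955

LEFT JOIN keeps every authors row; unmatched ones get NULL for books columns.
Group by authors.id and compute SUM(b.year). SUM over an all-NULL group is NULL.
  1: ids {6} → SUM(b.year)=1982
  2: ids {2, 4, 9} → SUM(b.year)=5933
  3: ids {8} → SUM(b.year)=2019
  4: ids {1, 3, 5, 7, 10, 11} → SUM(b.year)=11955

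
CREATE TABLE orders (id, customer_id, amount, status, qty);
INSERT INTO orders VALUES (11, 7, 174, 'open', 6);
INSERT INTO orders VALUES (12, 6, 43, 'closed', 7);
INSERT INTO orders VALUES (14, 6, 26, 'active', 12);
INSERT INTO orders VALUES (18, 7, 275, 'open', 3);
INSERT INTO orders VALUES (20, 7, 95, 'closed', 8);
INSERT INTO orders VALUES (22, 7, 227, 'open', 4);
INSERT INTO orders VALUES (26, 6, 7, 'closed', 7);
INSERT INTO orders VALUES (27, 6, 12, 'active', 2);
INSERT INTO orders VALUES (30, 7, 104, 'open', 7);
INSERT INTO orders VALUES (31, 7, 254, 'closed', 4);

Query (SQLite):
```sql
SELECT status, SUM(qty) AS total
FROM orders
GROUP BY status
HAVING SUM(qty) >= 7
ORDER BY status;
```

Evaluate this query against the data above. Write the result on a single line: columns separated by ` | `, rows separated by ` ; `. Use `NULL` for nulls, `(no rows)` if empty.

active | 14 ; closed | 26 ; open | 20

Partition orders by status; compute SUM(qty) within each group.
HAVING: keep groups where SUM(qty) >= 7.
  active: ids {14, 27} → SUM(qty)=14
  closed: ids {12, 20, 26, 31} → SUM(qty)=26
  open: ids {11, 18, 22, 30} → SUM(qty)=20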